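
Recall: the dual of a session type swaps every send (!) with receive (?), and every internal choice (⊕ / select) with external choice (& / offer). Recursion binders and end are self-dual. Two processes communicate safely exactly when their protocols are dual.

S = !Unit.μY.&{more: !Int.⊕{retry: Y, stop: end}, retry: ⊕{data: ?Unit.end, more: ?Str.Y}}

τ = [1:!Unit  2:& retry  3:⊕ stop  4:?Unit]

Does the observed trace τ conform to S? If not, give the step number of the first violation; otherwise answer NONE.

step 1: !Unit  match  residual = μY.…
step 2: & retry  match  residual = ⊕{data: ?Unit.end, more: ?Str.μY.…}
step 3: got ⊕ stop, protocol expects ⊕ data or ⊕ more  ✗

3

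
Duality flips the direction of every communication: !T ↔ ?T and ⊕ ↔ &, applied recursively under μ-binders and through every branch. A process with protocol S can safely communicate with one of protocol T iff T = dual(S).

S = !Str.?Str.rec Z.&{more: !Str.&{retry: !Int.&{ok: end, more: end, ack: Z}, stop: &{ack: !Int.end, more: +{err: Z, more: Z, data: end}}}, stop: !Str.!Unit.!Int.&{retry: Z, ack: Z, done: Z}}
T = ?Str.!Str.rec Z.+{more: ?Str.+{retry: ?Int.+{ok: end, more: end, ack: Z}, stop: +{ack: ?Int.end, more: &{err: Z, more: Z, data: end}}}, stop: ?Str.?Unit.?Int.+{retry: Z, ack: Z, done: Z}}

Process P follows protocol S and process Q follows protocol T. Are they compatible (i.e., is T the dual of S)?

!Str vs ?Str  ✓
  ?Str vs !Str  ✓
    rec Z vs rec Z  ✓ (rec unchanged)
      &{more,stop} vs +{more,stop}  ✓ same labels
        • more:
          !Str vs ?Str  ✓
            &{retry,stop} vs +{retry,stop}  ✓ same labels
              • retry:
                !Int vs ?Int  ✓
                  &{ok,more,ack} vs +{ok,more,ack}  ✓ same labels
                    • ok:
                      end vs end  ✓
                    • more:
                      end vs end  ✓
                    • ack:
                      Z vs Z  ✓
              • stop:
                &{ack,more} vs +{ack,more}  ✓ same labels
                  • ack:
                    !Int vs ?Int  ✓
                      end vs end  ✓
                  • more:
                    +{err,more,data} vs &{err,more,data}  ✓ same labels
                      • err:
                        Z vs Z  ✓
                      • more:
                        Z vs Z  ✓
                      • data:
                        end vs end  ✓
        • stop:
          !Str vs ?Str  ✓
            !Unit vs ?Unit  ✓
              !Int vs ?Int  ✓
                &{retry,ack,done} vs +{retry,ack,done}  ✓ same labels
                  • retry:
                    Z vs Z  ✓
                  • ack:
                    Z vs Z  ✓
                  • done:
                    Z vs Z  ✓

YES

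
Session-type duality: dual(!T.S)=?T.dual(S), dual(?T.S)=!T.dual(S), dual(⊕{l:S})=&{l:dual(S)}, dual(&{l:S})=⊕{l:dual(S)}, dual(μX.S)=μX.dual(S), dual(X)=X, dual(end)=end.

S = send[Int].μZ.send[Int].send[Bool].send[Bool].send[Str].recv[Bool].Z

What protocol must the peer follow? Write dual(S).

send[Int] → recv[Int]
  μZ → μZ  (rec unchanged)
    send[Int] → recv[Int]
      send[Bool] → recv[Bool]
        send[Bool] → recv[Bool]
          send[Str] → recv[Str]
            recv[Bool] → send[Bool]
              dual(Z) = Z

recv[Int].μZ.recv[Int].recv[Bool].recv[Bool].recv[Str].send[Bool].Z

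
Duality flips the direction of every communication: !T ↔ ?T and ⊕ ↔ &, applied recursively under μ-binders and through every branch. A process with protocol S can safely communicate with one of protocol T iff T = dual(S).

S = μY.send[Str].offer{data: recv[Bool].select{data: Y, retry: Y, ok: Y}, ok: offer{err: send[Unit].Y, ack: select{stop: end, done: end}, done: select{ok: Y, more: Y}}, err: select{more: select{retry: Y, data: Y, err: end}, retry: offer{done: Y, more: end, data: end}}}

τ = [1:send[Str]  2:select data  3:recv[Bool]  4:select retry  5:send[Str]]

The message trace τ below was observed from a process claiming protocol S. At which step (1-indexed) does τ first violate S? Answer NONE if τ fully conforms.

2

step 1: send[Str]  match  cont: offer{data: recv[Bool].select{data: μY.…, retry: μY.…, ok: μY.…}, ok: offer{err: send[Unit].μY.…, ack: select{stop: end, done: end}, done: select{ok: μY.…, more: μY.…}}, err: select{more: select{retry: μY.…, data: μY.…, err: end}, retry: offer{done: μY.…, more: end, data: end}}}
step 2: got select data, protocol expects offer data or offer ok or offer err  ✗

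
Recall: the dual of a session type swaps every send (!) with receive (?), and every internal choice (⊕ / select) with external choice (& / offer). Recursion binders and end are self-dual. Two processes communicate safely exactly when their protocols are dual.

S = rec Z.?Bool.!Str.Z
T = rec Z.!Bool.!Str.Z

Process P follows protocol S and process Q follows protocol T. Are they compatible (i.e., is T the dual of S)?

rec Z vs rec Z  ok (binder kept)
  ?Bool vs !Bool  ok
    !Str vs !Str  ✗ same direction on both sides — not dual

NO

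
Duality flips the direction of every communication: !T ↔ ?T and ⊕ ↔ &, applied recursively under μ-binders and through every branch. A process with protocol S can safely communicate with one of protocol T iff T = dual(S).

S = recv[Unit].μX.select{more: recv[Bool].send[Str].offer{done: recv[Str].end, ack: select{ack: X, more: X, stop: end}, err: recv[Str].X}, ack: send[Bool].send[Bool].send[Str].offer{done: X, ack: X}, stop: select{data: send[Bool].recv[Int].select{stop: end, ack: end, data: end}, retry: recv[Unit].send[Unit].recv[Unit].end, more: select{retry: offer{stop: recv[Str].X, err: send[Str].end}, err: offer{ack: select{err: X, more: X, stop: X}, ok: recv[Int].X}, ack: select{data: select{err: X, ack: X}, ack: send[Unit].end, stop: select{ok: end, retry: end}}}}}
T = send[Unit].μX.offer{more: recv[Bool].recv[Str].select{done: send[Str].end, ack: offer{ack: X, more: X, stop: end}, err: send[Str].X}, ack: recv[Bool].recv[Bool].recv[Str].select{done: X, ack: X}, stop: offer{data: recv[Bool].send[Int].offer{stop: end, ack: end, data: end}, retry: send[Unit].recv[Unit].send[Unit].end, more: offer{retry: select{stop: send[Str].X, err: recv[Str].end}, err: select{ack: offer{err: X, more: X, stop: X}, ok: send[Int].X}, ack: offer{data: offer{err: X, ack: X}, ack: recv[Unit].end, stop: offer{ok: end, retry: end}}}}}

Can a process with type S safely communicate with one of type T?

NO

recv[Unit] | send[Unit]  ok
  μX | μX  ok (binder kept)
    select{more,ack,stop} | offer{more,ack,stop}  ok labels match
      • more:
        recv[Bool] | recv[Bool]  ✗ same direction on both sides — not dual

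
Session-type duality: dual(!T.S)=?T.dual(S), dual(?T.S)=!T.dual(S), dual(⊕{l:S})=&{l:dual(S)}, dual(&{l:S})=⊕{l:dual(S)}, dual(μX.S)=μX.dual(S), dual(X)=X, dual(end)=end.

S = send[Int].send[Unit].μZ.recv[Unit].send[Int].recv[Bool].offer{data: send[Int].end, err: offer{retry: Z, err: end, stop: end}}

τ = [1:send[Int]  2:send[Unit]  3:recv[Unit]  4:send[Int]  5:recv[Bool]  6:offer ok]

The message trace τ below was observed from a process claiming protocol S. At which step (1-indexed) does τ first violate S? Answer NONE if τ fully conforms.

step 1: send[Int]  match  state: send[Unit].μZ.…
step 2: send[Unit]  match  state: μZ.…
step 3: recv[Unit]  match  state: send[Int].recv[Bool].offer{data: send[Int].end, err: offer{retry: μZ.…, err: end, stop: end}}
step 4: send[Int]  match  state: recv[Bool].offer{data: send[Int].end, err: offer{retry: μZ.…, err: end, stop: end}}
step 5: recv[Bool]  match  state: offer{data: send[Int].end, err: offer{retry: μZ.…, err: end, stop: end}}
step 6: got offer ok, protocol expects offer data or offer err  ✗

6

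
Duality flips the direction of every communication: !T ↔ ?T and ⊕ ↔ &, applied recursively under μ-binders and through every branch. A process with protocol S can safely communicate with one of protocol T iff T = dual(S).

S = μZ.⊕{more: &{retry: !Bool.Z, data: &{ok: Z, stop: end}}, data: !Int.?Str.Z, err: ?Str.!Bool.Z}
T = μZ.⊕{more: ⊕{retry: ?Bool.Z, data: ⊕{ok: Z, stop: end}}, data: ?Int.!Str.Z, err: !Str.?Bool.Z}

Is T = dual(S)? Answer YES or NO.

μZ | μZ  ok (binder kept)
  ⊕{more,data,err} | ⊕{more,data,err}  ✗ choice polarity not flipped — not dual

NO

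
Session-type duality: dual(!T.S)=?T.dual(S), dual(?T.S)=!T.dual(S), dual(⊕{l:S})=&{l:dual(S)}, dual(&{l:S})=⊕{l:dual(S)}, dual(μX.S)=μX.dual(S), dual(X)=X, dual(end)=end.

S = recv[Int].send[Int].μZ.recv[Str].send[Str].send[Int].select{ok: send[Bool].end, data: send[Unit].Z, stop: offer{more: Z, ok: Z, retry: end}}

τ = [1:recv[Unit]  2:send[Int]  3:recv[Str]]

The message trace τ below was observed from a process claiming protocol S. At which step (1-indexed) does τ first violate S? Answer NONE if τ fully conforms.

step 1: got recv[Unit], protocol expects recv[Int]  ✗

1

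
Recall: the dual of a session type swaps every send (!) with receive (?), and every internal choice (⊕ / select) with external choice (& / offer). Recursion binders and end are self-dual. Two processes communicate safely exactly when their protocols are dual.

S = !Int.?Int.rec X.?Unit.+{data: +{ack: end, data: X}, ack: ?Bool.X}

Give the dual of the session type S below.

?Int.!Int.rec X.!Unit.&{data: &{ack: end, data: X}, ack: !Bool.X}

!Int = ?Int
  ?Int = !Int
    rec X = rec X  (rec unchanged)
      ?Unit = !Unit
        +{data,ack} = &{data,ack}  (⊕→&)
          • data:
            +{ack,data} = &{ack,data}  (⊕→&)
              • ack:
                dual(end) = end
              • data:
                dual(X) = X
          • ack:
            ?Bool = !Bool
              dual(X) = X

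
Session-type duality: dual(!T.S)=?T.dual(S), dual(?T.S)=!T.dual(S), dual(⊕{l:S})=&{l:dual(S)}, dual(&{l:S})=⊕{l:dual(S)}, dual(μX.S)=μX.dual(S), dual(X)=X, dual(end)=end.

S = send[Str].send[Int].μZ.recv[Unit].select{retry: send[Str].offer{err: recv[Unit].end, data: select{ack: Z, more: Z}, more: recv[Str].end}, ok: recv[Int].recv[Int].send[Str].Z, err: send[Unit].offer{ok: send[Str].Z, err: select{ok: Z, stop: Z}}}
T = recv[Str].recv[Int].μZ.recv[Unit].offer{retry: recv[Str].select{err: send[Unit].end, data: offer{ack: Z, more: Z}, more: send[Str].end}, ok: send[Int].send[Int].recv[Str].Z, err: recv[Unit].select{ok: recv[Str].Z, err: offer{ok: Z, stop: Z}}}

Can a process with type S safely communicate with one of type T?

send[Str] vs recv[Str]  ✓
  send[Int] vs recv[Int]  ✓
    μZ vs μZ  ✓ (μ self-dual)
      recv[Unit] vs recv[Unit]  ✗ same direction on both sides — not dual

NO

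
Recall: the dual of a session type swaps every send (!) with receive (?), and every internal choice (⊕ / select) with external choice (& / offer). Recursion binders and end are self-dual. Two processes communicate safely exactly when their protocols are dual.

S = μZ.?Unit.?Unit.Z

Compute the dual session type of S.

μZ.!Unit.!Unit.Z

μZ = μZ  (rec unchanged)
  ?Unit = !Unit
    ?Unit = !Unit
      Z self-dual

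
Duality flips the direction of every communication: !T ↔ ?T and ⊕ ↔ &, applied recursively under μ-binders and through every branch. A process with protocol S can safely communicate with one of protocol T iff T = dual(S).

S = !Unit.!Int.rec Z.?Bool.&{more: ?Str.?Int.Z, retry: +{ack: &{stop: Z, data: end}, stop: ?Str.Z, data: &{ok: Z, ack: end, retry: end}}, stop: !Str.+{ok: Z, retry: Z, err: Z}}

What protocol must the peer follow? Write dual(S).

!Unit ↦ ?Unit
  !Int ↦ ?Int
    rec Z ↦ rec Z  (binder kept)
      ?Bool ↦ !Bool
        &{more,retry,stop} ↦ +{more,retry,stop}  (&→⊕)
          [more]
            ?Str ↦ !Str
              ?Int ↦ !Int
                Z ↦ Z
          [retry]
            +{ack,stop,data} ↦ &{ack,stop,data}  (⊕→&)
              [ack]
                &{stop,data} ↦ +{stop,data}  (&→⊕)
                  [stop]
                    Z ↦ Z
                  [data]
                    end ↦ end
              [stop]
                ?Str ↦ !Str
                  Z ↦ Z
              [data]
                &{ok,ack,retry} ↦ +{ok,ack,retry}  (&→⊕)
                  [ok]
                    Z ↦ Z
                  [ack]
                    end ↦ end
                  [retry]
                    end ↦ end
          [stop]
            !Str ↦ ?Str
              +{ok,retry,err} ↦ &{ok,retry,err}  (⊕→&)
                [ok]
                  Z ↦ Z
                [retry]
                  Z ↦ Z
                [err]
                  Z ↦ Z

?Unit.?Int.rec Z.!Bool.+{more: !Str.!Int.Z, retry: &{ack: +{stop: Z, data: end}, stop: !Str.Z, data: +{ok: Z, ack: end, retry: end}}, stop: ?Str.&{ok: Z, retry: Z, err: Z}}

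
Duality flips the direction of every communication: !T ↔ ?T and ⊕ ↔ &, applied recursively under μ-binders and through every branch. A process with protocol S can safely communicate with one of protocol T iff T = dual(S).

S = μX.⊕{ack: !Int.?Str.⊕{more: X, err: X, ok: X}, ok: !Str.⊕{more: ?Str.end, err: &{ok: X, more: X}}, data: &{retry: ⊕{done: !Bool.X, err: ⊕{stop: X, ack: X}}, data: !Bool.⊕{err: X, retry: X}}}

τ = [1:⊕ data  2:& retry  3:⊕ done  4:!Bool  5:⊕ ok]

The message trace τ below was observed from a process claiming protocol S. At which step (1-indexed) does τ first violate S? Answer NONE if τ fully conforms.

NONE

[1] ⊕ data  ok  cont: &{retry: ⊕{done: !Bool.μX.…, err: ⊕{stop: μX.…, ack: μX.…}}, data: !Bool.⊕{err: μX.…, retry: μX.…}}
[2] & retry  ok  cont: ⊕{done: !Bool.μX.…, err: ⊕{stop: μX.…, ack: μX.…}}
[3] ⊕ done  ok  cont: !Bool.μX.…
[4] !Bool  ok  cont: μX.…
[5] ⊕ ok  ok  cont: !Str.⊕{more: ?Str.end, err: &{ok: μX.…, more: μX.…}}
τ conforms to S (length 5)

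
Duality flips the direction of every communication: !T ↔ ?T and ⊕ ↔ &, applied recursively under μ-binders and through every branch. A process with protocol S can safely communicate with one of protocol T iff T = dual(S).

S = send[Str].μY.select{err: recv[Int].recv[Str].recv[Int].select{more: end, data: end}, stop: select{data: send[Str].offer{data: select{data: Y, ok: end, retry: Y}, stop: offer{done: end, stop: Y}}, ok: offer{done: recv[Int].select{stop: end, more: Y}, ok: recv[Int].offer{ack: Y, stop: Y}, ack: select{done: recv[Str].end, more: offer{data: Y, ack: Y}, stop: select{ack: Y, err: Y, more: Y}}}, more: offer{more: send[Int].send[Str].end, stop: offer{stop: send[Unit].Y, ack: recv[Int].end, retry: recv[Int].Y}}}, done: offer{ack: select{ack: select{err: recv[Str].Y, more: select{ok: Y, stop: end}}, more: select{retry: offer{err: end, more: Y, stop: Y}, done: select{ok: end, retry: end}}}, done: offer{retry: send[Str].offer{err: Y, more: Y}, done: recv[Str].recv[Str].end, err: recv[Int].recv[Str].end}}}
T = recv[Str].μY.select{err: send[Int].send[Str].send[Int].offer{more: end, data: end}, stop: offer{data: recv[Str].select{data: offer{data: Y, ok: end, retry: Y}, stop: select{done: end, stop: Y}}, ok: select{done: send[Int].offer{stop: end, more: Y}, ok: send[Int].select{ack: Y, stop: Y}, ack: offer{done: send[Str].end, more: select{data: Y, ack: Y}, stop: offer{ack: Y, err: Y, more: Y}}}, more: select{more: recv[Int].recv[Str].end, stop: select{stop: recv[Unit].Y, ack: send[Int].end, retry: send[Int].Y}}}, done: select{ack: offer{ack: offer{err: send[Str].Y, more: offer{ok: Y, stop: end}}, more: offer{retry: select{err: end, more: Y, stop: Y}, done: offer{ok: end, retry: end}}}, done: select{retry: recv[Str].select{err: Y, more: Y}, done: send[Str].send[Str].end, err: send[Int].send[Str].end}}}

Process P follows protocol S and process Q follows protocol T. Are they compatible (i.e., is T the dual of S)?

NO

send[Str] vs recv[Str]  ✓
  μY vs μY  ✓ (binder kept)
    select{err,stop,done} vs select{err,stop,done}  ✗ choice polarity not flipped — not dual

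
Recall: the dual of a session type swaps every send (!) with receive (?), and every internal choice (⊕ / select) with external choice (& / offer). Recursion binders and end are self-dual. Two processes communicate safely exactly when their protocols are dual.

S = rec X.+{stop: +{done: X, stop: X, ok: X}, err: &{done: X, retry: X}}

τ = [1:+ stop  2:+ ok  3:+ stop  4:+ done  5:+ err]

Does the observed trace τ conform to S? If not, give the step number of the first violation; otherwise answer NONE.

@1 + stop  ✓  state: +{done: rec X.…, stop: rec X.…, ok: rec X.…}
@2 + ok  ✓  state: rec X.…
@3 + stop  ✓  state: +{done: rec X.…, stop: rec X.…, ok: rec X.…}
@4 + done  ✓  state: rec X.…
@5 + err  ✓  state: &{done: rec X.…, retry: rec X.…}
τ conforms to S (length 5)

NONE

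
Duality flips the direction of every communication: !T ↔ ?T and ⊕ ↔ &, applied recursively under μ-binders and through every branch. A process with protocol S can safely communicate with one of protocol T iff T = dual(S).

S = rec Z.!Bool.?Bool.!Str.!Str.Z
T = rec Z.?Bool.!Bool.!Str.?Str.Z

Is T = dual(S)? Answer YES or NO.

rec Z ‖ rec Z  match (binder kept)
  !Bool ‖ ?Bool  match
    ?Bool ‖ !Bool  match
      !Str ‖ !Str  ✗ same direction on both sides — not dual

NO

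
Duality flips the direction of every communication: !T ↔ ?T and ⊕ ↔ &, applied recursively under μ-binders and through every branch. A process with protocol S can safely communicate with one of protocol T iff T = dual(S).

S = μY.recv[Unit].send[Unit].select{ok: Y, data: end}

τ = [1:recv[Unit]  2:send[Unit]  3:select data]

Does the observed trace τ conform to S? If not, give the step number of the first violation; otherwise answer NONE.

NONE

step 1: recv[Unit]  ok  residual = send[Unit].select{ok: μY.…, data: end}
step 2: send[Unit]  ok  residual = select{ok: μY.…, data: end}
step 3: select data  ok  residual = end
trace exhausted — no violation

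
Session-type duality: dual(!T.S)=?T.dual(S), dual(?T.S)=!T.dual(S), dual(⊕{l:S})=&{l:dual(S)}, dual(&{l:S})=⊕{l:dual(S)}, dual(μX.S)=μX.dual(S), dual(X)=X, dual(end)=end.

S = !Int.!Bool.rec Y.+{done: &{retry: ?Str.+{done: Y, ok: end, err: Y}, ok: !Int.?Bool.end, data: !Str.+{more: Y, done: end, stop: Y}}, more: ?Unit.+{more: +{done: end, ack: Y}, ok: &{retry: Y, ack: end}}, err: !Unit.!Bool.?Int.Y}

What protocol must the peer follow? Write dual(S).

?Int.?Bool.rec Y.&{done: +{retry: !Str.&{done: Y, ok: end, err: Y}, ok: ?Int.!Bool.end, data: ?Str.&{more: Y, done: end, stop: Y}}, more: !Unit.&{more: &{done: end, ack: Y}, ok: +{retry: Y, ack: end}}, err: ?Unit.?Bool.!Int.Y}

!Int = ?Int
  !Bool = ?Bool
    rec Y = rec Y  (μ self-dual)
      +{done,more,err} = &{done,more,err}  (⊕→&)
        case done:
          &{retry,ok,data} = +{retry,ok,data}  (&→⊕)
            case retry:
              ?Str = !Str
                +{done,ok,err} = &{done,ok,err}  (⊕→&)
                  case done:
                    Y self-dual
                  case ok:
                    end self-dual
                  case err:
                    Y self-dual
            case ok:
              !Int = ?Int
                ?Bool = !Bool
                  end self-dual
            case data:
              !Str = ?Str
                +{more,done,stop} = &{more,done,stop}  (⊕→&)
                  case more:
                    Y self-dual
                  case done:
                    end self-dual
                  case stop:
                    Y self-dual
        case more:
          ?Unit = !Unit
            +{more,ok} = &{more,ok}  (⊕→&)
              case more:
                +{done,ack} = &{done,ack}  (⊕→&)
                  case done:
                    end self-dual
                  case ack:
                    Y self-dual
              case ok:
                &{retry,ack} = +{retry,ack}  (&→⊕)
                  case retry:
                    Y self-dual
                  case ack:
                    end self-dual
        case err:
          !Unit = ?Unit
            !Bool = ?Bool
              ?Int = !Int
                Y self-dual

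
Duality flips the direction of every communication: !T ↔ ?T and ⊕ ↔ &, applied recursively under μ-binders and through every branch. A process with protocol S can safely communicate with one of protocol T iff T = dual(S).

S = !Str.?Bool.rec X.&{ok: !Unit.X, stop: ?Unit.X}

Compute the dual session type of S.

?Str.!Bool.rec X.+{ok: ?Unit.X, stop: !Unit.X}

!Str ↦ ?Str
  ?Bool ↦ !Bool
    rec X ↦ rec X  (μ self-dual)
      &{ok,stop} ↦ +{ok,stop}  (offer→select)
        [ok]
          !Unit ↦ ?Unit
            X ↦ X
        [stop]
          ?Unit ↦ !Unit
            X ↦ X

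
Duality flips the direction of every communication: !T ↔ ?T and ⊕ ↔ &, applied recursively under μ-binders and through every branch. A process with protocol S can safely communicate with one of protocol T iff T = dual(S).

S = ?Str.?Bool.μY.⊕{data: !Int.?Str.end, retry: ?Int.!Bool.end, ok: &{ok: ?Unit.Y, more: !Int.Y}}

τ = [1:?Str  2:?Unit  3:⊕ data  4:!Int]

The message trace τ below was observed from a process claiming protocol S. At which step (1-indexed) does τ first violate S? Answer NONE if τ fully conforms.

2

@1 ?Str  ok  cont: ?Bool.μY.…
@2 got ?Unit, protocol expects ?Bool  ✗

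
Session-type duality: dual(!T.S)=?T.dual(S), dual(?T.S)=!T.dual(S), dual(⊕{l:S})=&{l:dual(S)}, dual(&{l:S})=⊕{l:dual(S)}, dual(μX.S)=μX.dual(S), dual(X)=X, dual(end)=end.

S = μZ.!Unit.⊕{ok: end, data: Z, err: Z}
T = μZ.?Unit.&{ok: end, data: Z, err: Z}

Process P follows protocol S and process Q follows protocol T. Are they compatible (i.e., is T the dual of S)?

YES

μZ vs μZ  ✓ (binder kept)
  !Unit vs ?Unit  ✓
    ⊕{ok,data,err} vs &{ok,data,err}  ✓ same labels
      • ok:
        end vs end  ✓
      • data:
        Z vs Z  ✓
      • err:
        Z vs Z  ✓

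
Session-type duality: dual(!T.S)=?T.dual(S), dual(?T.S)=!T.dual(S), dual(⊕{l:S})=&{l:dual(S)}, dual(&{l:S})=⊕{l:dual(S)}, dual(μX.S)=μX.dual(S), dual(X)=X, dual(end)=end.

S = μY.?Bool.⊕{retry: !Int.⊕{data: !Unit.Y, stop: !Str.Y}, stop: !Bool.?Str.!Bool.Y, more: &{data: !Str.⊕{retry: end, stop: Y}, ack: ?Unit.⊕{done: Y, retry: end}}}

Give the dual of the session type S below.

μY → μY  (binder kept)
  ?Bool → !Bool
    ⊕{retry,stop,more} → &{retry,stop,more}  (⊕→&)
      [retry]
        !Int → ?Int
          ⊕{data,stop} → &{data,stop}  (⊕→&)
            [data]
              !Unit → ?Unit
                dual(Y) = Y
            [stop]
              !Str → ?Str
                dual(Y) = Y
      [stop]
        !Bool → ?Bool
          ?Str → !Str
            !Bool → ?Bool
              dual(Y) = Y
      [more]
        &{data,ack} → ⊕{data,ack}  (&→⊕)
          [data]
            !Str → ?Str
              ⊕{retry,stop} → &{retry,stop}  (⊕→&)
                [retry]
                  dual(end) = end
                [stop]
                  dual(Y) = Y
          [ack]
            ?Unit → !Unit
              ⊕{done,retry} → &{done,retry}  (⊕→&)
                [done]
                  dual(Y) = Y
                [retry]
                  dual(end) = end

μY.!Bool.&{retry: ?Int.&{data: ?Unit.Y, stop: ?Str.Y}, stop: ?Bool.!Str.?Bool.Y, more: ⊕{data: ?Str.&{retry: end, stop: Y}, ack: !Unit.&{done: Y, retry: end}}}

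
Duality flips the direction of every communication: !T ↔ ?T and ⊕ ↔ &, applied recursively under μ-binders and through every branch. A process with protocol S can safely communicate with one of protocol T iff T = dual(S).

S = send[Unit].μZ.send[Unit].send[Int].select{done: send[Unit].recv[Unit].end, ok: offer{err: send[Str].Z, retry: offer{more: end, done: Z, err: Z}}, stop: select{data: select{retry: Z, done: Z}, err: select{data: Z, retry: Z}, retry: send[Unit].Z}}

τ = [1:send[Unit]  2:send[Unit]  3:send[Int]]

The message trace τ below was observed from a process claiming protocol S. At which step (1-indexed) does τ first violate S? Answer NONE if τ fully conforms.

NONE

step 1: send[Unit]  ✓  now at μZ.…
step 2: send[Unit]  ✓  now at send[Int].select{done: send[Unit].recv[Unit].end, ok: offer{err: send[Str].μZ.…, retry: offer{more: end, done: μZ.…, err: μZ.…}}, stop: select{data: select{retry: μZ.…, done: μZ.…}, err: select{data: μZ.…, retry: μZ.…}, retry: send[Unit].μZ.…}}
step 3: send[Int]  ✓  now at select{done: send[Unit].recv[Unit].end, ok: offer{err: send[Str].μZ.…, retry: offer{more: end, done: μZ.…, err: μZ.…}}, stop: select{data: select{retry: μZ.…, done: μZ.…}, err: select{data: μZ.…, retry: μZ.…}, retry: send[Unit].μZ.…}}
τ conforms to S (length 3)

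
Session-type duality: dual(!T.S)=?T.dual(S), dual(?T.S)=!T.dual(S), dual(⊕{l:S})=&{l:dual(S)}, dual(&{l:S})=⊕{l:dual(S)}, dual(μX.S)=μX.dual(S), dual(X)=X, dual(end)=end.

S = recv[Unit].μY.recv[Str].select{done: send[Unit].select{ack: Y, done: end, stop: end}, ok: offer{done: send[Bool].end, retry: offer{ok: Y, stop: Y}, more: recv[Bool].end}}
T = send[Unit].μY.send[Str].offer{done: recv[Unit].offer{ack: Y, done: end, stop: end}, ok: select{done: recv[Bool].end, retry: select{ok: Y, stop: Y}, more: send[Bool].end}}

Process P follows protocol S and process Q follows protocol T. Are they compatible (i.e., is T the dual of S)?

YES

recv[Unit] ‖ send[Unit]  match
  μY ‖ μY  match (μ self-dual)
    recv[Str] ‖ send[Str]  match
      select{done,ok} ‖ offer{done,ok}  match label sets agree
        case done:
          send[Unit] ‖ recv[Unit]  match
            select{ack,done,stop} ‖ offer{ack,done,stop}  match label sets agree
              case ack:
                Y ‖ Y  match
              case done:
                end ‖ end  match
              case stop:
                end ‖ end  match
        case ok:
          offer{done,retry,more} ‖ select{done,retry,more}  match label sets agree
            case done:
              send[Bool] ‖ recv[Bool]  match
                end ‖ end  match
            case retry:
              offer{ok,stop} ‖ select{ok,stop}  match label sets agree
                case ok:
                  Y ‖ Y  match
                case stop:
                  Y ‖ Y  match
            case more:
              recv[Bool] ‖ send[Bool]  match
                end ‖ end  match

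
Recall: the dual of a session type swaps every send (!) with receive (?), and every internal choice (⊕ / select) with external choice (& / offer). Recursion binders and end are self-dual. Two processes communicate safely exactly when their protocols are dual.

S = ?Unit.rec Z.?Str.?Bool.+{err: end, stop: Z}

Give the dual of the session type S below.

?Unit → !Unit
  rec Z → rec Z  (μ self-dual)
    ?Str → !Str
      ?Bool → !Bool
        +{err,stop} → &{err,stop}  (internal→external)
          [err]
            dual(end) = end
          [stop]
            dual(Z) = Z

!Unit.rec Z.!Str.!Bool.&{err: end, stop: Z}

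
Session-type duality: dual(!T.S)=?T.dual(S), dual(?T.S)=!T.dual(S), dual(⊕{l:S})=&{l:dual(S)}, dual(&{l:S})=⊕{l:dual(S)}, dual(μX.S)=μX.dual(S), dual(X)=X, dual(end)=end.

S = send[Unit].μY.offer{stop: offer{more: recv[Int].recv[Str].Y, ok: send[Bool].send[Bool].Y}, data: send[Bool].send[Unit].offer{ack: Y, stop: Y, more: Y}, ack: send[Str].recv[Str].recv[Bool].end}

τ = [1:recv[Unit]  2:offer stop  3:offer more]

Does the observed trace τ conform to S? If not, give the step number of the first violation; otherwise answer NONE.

step 1: got recv[Unit], protocol expects send[Unit]  ✗

1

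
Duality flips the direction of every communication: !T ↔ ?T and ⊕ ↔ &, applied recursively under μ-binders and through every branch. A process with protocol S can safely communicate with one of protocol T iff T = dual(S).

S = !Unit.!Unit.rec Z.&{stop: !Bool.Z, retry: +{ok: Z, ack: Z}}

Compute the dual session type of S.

?Unit.?Unit.rec Z.+{stop: ?Bool.Z, retry: &{ok: Z, ack: Z}}

!Unit = ?Unit
  !Unit = ?Unit
    rec Z = rec Z  (rec unchanged)
      &{stop,retry} = +{stop,retry}  (offer→select)
        • stop:
          !Bool = ?Bool
            Z self-dual
        • retry:
          +{ok,ack} = &{ok,ack}  (select→offer)
            • ok:
              Z self-dual
            • ack:
              Z self-dual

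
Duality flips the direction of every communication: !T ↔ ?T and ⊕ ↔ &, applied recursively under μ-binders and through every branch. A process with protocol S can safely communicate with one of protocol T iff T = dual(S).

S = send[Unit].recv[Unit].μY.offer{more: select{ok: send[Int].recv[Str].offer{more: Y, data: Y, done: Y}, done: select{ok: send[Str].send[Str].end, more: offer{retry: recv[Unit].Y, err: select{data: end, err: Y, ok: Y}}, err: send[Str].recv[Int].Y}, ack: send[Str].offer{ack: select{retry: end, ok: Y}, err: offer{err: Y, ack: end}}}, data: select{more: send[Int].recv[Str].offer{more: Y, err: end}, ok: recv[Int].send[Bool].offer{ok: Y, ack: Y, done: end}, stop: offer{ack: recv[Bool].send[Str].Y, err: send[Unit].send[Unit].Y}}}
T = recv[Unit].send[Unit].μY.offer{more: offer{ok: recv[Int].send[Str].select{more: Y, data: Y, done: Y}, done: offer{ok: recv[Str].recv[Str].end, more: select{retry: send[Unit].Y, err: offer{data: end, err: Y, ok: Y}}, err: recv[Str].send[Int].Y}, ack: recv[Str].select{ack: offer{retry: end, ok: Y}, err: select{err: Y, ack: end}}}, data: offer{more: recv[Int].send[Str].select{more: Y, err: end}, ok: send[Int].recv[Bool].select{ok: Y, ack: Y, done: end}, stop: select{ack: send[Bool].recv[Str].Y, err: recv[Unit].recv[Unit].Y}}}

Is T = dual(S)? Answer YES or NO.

NO

send[Unit] ‖ recv[Unit]  ok
  recv[Unit] ‖ send[Unit]  ok
    μY ‖ μY  ok (μ self-dual)
      offer{more,data} ‖ offer{more,data}  ✗ choice polarity not flipped — not dual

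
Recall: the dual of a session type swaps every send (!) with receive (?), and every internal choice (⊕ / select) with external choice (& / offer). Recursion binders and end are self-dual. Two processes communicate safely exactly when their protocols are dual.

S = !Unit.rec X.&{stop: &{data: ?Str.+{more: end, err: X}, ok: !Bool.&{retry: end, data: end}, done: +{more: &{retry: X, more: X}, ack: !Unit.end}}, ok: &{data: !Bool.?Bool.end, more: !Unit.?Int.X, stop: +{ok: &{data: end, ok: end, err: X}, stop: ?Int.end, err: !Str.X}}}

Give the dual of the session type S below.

!Unit → ?Unit
  rec X → rec X  (μ self-dual)
    &{stop,ok} → +{stop,ok}  (offer→select)
      • stop:
        &{data,ok,done} → +{data,ok,done}  (offer→select)
          • data:
            ?Str → !Str
              +{more,err} → &{more,err}  (⊕→&)
                • more:
                  end ↦ end
                • err:
                  X ↦ X
          • ok:
            !Bool → ?Bool
              &{retry,data} → +{retry,data}  (offer→select)
                • retry:
                  end ↦ end
                • data:
                  end ↦ end
          • done:
            +{more,ack} → &{more,ack}  (⊕→&)
              • more:
                &{retry,more} → +{retry,more}  (offer→select)
                  • retry:
                    X ↦ X
                  • more:
                    X ↦ X
              • ack:
                !Unit → ?Unit
                  end ↦ end
      • ok:
        &{data,more,stop} → +{data,more,stop}  (offer→select)
          • data:
            !Bool → ?Bool
              ?Bool → !Bool
                end ↦ end
          • more:
            !Unit → ?Unit
              ?Int → !Int
                X ↦ X
          • stop:
            +{ok,stop,err} → &{ok,stop,err}  (⊕→&)
              • ok:
                &{data,ok,err} → +{data,ok,err}  (offer→select)
                  • data:
                    end ↦ end
                  • ok:
                    end ↦ end
                  • err:
                    X ↦ X
              • stop:
                ?Int → !Int
                  end ↦ end
              • err:
                !Str → ?Str
                  X ↦ X

?Unit.rec X.+{stop: +{data: !Str.&{more: end, err: X}, ok: ?Bool.+{retry: end, data: end}, done: &{more: +{retry: X, more: X}, ack: ?Unit.end}}, ok: +{data: ?Bool.!Bool.end, more: ?Unit.!Int.X, stop: &{ok: +{data: end, ok: end, err: X}, stop: !Int.end, err: ?Str.X}}}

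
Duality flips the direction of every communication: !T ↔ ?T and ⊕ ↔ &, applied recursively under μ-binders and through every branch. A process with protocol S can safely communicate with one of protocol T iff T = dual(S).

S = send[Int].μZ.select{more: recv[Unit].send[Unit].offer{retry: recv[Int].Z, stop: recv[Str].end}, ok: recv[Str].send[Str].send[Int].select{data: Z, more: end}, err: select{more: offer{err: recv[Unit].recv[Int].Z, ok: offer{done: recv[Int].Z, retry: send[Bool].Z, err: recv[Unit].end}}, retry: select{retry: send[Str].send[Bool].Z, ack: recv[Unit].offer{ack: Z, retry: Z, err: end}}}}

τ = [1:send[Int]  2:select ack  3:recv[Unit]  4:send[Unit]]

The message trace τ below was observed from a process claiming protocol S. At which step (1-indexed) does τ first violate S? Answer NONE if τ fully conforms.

2

[1] send[Int]  ✓  cont: μZ.…
[2] got select ack, protocol expects select more or select ok or select err  ✗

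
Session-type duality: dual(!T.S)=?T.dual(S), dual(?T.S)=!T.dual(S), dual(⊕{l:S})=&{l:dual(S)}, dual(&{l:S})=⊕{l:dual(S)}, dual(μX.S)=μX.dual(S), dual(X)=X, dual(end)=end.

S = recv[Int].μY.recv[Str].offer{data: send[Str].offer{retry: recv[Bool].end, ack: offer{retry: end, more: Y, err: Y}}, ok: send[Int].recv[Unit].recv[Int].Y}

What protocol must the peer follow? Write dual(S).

send[Int].μY.send[Str].select{data: recv[Str].select{retry: send[Bool].end, ack: select{retry: end, more: Y, err: Y}}, ok: recv[Int].send[Unit].send[Int].Y}

recv[Int] = send[Int]
  μY = μY  (μ self-dual)
    recv[Str] = send[Str]
      offer{data,ok} = select{data,ok}  (offer→select)
        case data:
          send[Str] = recv[Str]
            offer{retry,ack} = select{retry,ack}  (offer→select)
              case retry:
                recv[Bool] = send[Bool]
                  end self-dual
              case ack:
                offer{retry,more,err} = select{retry,more,err}  (offer→select)
                  case retry:
                    end self-dual
                  case more:
                    Y self-dual
                  case err:
                    Y self-dual
        case ok:
          send[Int] = recv[Int]
            recv[Unit] = send[Unit]
              recv[Int] = send[Int]
                Y self-dual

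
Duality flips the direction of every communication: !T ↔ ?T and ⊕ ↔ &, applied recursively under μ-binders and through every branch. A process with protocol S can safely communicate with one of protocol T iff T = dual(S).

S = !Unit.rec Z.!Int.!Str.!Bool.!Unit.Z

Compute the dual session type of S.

?Unit.rec Z.?Int.?Str.?Bool.?Unit.Z

!Unit ↦ ?Unit
  rec Z ↦ rec Z  (rec unchanged)
    !Int ↦ ?Int
      !Str ↦ ?Str
        !Bool ↦ ?Bool
          !Unit ↦ ?Unit
            Z self-dual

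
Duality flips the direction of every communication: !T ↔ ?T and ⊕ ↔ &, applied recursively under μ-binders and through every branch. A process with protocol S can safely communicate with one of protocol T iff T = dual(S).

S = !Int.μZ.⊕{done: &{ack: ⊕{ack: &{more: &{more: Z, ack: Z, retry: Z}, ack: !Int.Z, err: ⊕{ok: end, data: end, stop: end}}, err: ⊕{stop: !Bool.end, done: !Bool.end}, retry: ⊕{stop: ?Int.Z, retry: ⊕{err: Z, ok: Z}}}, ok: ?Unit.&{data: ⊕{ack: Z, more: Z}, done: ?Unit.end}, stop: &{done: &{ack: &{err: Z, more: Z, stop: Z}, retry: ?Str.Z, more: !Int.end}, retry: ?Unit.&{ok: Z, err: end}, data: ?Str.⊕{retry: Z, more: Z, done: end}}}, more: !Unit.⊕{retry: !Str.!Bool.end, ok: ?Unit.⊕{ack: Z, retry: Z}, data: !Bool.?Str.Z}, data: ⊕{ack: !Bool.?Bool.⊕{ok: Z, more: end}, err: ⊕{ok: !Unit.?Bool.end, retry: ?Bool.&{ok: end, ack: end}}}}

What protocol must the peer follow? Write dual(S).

!Int ↦ ?Int
  μZ ↦ μZ  (rec unchanged)
    ⊕{done,more,data} ↦ &{done,more,data}  (select→offer)
      • done:
        &{ack,ok,stop} ↦ ⊕{ack,ok,stop}  (external→internal)
          • ack:
            ⊕{ack,err,retry} ↦ &{ack,err,retry}  (select→offer)
              • ack:
                &{more,ack,err} ↦ ⊕{more,ack,err}  (external→internal)
                  • more:
                    &{more,ack,retry} ↦ ⊕{more,ack,retry}  (external→internal)
                      • more:
                        Z ↦ Z
                      • ack:
                        Z ↦ Z
                      • retry:
                        Z ↦ Z
                  • ack:
                    !Int ↦ ?Int
                      Z ↦ Z
                  • err:
                    ⊕{ok,data,stop} ↦ &{ok,data,stop}  (select→offer)
                      • ok:
                        end ↦ end
                      • data:
                        end ↦ end
                      • stop:
                        end ↦ end
              • err:
                ⊕{stop,done} ↦ &{stop,done}  (select→offer)
                  • stop:
                    !Bool ↦ ?Bool
                      end ↦ end
                  • done:
                    !Bool ↦ ?Bool
                      end ↦ end
              • retry:
                ⊕{stop,retry} ↦ &{stop,retry}  (select→offer)
                  • stop:
                    ?Int ↦ !Int
                      Z ↦ Z
                  • retry:
                    ⊕{err,ok} ↦ &{err,ok}  (select→offer)
                      • err:
                        Z ↦ Z
                      • ok:
                        Z ↦ Z
          • ok:
            ?Unit ↦ !Unit
              &{data,done} ↦ ⊕{data,done}  (external→internal)
                • data:
                  ⊕{ack,more} ↦ &{ack,more}  (select→offer)
                    • ack:
                      Z ↦ Z
                    • more:
                      Z ↦ Z
                • done:
                  ?Unit ↦ !Unit
                    end ↦ end
          • stop:
            &{done,retry,data} ↦ ⊕{done,retry,data}  (external→internal)
              • done:
                &{ack,retry,more} ↦ ⊕{ack,retry,more}  (external→internal)
                  • ack:
                    &{err,more,stop} ↦ ⊕{err,more,stop}  (external→internal)
                      • err:
                        Z ↦ Z
                      • more:
                        Z ↦ Z
                      • stop:
                        Z ↦ Z
                  • retry:
                    ?Str ↦ !Str
                      Z ↦ Z
                  • more:
                    !Int ↦ ?Int
                      end ↦ end
              • retry:
                ?Unit ↦ !Unit
                  &{ok,err} ↦ ⊕{ok,err}  (external→internal)
                    • ok:
                      Z ↦ Z
                    • err:
                      end ↦ end
              • data:
                ?Str ↦ !Str
                  ⊕{retry,more,done} ↦ &{retry,more,done}  (select→offer)
                    • retry:
                      Z ↦ Z
                    • more:
                      Z ↦ Z
                    • done:
                      end ↦ end
      • more:
        !Unit ↦ ?Unit
          ⊕{retry,ok,data} ↦ &{retry,ok,data}  (select→offer)
            • retry:
              !Str ↦ ?Str
                !Bool ↦ ?Bool
                  end ↦ end
            • ok:
              ?Unit ↦ !Unit
                ⊕{ack,retry} ↦ &{ack,retry}  (select→offer)
                  • ack:
                    Z ↦ Z
                  • retry:
                    Z ↦ Z
            • data:
              !Bool ↦ ?Bool
                ?Str ↦ !Str
                  Z ↦ Z
      • data:
        ⊕{ack,err} ↦ &{ack,err}  (select→offer)
          • ack:
            !Bool ↦ ?Bool
              ?Bool ↦ !Bool
                ⊕{ok,more} ↦ &{ok,more}  (select→offer)
                  • ok:
                    Z ↦ Z
                  • more:
                    end ↦ end
          • err:
            ⊕{ok,retry} ↦ &{ok,retry}  (select→offer)
              • ok:
                !Unit ↦ ?Unit
                  ?Bool ↦ !Bool
                    end ↦ end
              • retry:
                ?Bool ↦ !Bool
                  &{ok,ack} ↦ ⊕{ok,ack}  (external→internal)
                    • ok:
                      end ↦ end
                    • ack:
                      end ↦ end

?Int.μZ.&{done: ⊕{ack: &{ack: ⊕{more: ⊕{more: Z, ack: Z, retry: Z}, ack: ?Int.Z, err: &{ok: end, data: end, stop: end}}, err: &{stop: ?Bool.end, done: ?Bool.end}, retry: &{stop: !Int.Z, retry: &{err: Z, ok: Z}}}, ok: !Unit.⊕{data: &{ack: Z, more: Z}, done: !Unit.end}, stop: ⊕{done: ⊕{ack: ⊕{err: Z, more: Z, stop: Z}, retry: !Str.Z, more: ?Int.end}, retry: !Unit.⊕{ok: Z, err: end}, data: !Str.&{retry: Z, more: Z, done: end}}}, more: ?Unit.&{retry: ?Str.?Bool.end, ok: !Unit.&{ack: Z, retry: Z}, data: ?Bool.!Str.Z}, data: &{ack: ?Bool.!Bool.&{ok: Z, more: end}, err: &{ok: ?Unit.!Bool.end, retry: !Bool.⊕{ok: end, ack: end}}}}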